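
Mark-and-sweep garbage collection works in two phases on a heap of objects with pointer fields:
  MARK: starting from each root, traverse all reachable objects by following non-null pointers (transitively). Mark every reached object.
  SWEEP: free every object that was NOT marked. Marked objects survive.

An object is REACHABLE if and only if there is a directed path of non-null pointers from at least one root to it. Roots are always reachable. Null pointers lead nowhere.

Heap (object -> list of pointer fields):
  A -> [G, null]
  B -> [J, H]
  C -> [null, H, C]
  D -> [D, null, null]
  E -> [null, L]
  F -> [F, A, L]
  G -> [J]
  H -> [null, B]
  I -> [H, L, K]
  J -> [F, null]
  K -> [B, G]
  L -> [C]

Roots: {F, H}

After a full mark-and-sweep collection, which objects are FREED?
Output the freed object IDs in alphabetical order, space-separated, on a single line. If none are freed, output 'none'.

Roots: F H
Mark F: refs=F A L, marked=F
Mark H: refs=null B, marked=F H
Mark A: refs=G null, marked=A F H
Mark L: refs=C, marked=A F H L
Mark B: refs=J H, marked=A B F H L
Mark G: refs=J, marked=A B F G H L
Mark C: refs=null H C, marked=A B C F G H L
Mark J: refs=F null, marked=A B C F G H J L
Unmarked (collected): D E I K

Answer: D E I K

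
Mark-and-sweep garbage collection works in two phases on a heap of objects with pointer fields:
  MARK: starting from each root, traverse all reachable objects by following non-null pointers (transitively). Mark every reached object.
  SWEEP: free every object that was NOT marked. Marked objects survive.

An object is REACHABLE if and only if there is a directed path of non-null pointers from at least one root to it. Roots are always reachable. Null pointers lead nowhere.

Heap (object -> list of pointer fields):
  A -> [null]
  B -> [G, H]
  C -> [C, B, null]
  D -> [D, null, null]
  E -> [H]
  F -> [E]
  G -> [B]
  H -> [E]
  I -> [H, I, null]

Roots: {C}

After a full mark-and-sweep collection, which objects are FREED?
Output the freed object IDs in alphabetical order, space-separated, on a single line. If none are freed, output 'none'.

Answer: A D F I

Derivation:
Roots: C
Mark C: refs=C B null, marked=C
Mark B: refs=G H, marked=B C
Mark G: refs=B, marked=B C G
Mark H: refs=E, marked=B C G H
Mark E: refs=H, marked=B C E G H
Unmarked (collected): A D F I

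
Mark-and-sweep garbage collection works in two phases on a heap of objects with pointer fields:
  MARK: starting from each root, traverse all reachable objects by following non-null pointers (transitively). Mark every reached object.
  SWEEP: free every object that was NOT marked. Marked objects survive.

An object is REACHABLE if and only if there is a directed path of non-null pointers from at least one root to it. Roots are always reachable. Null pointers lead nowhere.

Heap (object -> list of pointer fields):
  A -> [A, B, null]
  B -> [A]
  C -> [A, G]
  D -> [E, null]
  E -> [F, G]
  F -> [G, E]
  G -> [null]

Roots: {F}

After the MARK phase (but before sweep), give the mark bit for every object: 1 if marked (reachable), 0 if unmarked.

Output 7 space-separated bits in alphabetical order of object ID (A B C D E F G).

Roots: F
Mark F: refs=G E, marked=F
Mark G: refs=null, marked=F G
Mark E: refs=F G, marked=E F G
Unmarked (collected): A B C D

Answer: 0 0 0 0 1 1 1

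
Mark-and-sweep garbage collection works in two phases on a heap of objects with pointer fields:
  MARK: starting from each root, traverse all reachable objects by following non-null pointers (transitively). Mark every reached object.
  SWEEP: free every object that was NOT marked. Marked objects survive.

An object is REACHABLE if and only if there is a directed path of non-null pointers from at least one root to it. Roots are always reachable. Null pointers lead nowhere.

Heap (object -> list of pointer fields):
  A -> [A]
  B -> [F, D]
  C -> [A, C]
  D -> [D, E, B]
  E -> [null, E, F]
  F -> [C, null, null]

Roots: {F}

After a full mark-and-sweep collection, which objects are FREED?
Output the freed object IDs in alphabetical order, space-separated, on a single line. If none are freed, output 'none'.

Roots: F
Mark F: refs=C null null, marked=F
Mark C: refs=A C, marked=C F
Mark A: refs=A, marked=A C F
Unmarked (collected): B D E

Answer: B D E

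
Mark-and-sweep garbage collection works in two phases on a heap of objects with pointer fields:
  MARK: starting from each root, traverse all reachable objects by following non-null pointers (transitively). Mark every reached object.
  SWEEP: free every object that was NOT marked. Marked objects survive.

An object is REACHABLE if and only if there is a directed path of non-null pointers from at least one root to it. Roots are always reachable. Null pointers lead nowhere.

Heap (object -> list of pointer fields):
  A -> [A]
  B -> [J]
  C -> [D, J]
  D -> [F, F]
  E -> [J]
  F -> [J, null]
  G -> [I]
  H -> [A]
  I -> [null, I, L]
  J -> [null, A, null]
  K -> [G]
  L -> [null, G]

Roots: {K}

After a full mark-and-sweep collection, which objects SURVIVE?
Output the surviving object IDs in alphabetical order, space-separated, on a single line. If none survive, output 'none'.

Roots: K
Mark K: refs=G, marked=K
Mark G: refs=I, marked=G K
Mark I: refs=null I L, marked=G I K
Mark L: refs=null G, marked=G I K L
Unmarked (collected): A B C D E F H J

Answer: G I K L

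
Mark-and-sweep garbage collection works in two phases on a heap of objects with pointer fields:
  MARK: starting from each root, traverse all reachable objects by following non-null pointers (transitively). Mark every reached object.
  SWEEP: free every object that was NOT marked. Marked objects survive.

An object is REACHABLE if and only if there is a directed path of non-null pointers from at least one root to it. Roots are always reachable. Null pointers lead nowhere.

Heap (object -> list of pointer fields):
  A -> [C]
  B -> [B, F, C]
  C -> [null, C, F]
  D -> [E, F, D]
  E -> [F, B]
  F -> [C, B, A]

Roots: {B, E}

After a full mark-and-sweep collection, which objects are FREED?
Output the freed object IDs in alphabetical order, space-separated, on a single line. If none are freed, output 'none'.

Roots: B E
Mark B: refs=B F C, marked=B
Mark E: refs=F B, marked=B E
Mark F: refs=C B A, marked=B E F
Mark C: refs=null C F, marked=B C E F
Mark A: refs=C, marked=A B C E F
Unmarked (collected): D

Answer: D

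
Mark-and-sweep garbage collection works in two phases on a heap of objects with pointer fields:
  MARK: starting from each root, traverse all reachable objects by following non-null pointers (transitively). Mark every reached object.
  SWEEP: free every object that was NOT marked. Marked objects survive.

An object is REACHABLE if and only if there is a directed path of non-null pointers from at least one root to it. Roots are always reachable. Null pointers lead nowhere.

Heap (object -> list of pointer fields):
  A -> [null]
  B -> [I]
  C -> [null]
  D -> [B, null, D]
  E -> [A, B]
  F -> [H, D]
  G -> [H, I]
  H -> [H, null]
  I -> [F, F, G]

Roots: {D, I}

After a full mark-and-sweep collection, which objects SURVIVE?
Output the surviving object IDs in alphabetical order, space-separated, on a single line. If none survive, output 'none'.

Roots: D I
Mark D: refs=B null D, marked=D
Mark I: refs=F F G, marked=D I
Mark B: refs=I, marked=B D I
Mark F: refs=H D, marked=B D F I
Mark G: refs=H I, marked=B D F G I
Mark H: refs=H null, marked=B D F G H I
Unmarked (collected): A C E

Answer: B D F G H I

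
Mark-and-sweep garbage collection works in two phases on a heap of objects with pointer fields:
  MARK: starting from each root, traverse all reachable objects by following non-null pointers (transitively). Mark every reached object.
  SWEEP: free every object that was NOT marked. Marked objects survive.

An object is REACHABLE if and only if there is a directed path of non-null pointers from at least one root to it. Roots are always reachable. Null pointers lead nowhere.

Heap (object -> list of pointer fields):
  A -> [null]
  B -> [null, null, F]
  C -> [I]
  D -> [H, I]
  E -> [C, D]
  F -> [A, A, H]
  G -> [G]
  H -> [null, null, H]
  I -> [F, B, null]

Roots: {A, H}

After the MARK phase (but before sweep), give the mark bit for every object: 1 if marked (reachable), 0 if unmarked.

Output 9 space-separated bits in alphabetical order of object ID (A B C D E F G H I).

Answer: 1 0 0 0 0 0 0 1 0

Derivation:
Roots: A H
Mark A: refs=null, marked=A
Mark H: refs=null null H, marked=A H
Unmarked (collected): B C D E F G I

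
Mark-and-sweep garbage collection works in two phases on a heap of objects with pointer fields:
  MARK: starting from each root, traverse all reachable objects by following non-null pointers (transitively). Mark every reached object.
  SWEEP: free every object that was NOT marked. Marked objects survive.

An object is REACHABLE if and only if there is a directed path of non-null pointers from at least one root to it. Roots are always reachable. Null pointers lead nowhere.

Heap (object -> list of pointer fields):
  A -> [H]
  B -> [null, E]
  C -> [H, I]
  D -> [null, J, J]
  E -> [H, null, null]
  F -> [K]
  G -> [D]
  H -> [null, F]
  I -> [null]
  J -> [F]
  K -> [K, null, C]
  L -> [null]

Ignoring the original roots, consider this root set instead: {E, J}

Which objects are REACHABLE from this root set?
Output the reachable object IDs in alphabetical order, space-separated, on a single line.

Roots: E J
Mark E: refs=H null null, marked=E
Mark J: refs=F, marked=E J
Mark H: refs=null F, marked=E H J
Mark F: refs=K, marked=E F H J
Mark K: refs=K null C, marked=E F H J K
Mark C: refs=H I, marked=C E F H J K
Mark I: refs=null, marked=C E F H I J K
Unmarked (collected): A B D G L

Answer: C E F H I J K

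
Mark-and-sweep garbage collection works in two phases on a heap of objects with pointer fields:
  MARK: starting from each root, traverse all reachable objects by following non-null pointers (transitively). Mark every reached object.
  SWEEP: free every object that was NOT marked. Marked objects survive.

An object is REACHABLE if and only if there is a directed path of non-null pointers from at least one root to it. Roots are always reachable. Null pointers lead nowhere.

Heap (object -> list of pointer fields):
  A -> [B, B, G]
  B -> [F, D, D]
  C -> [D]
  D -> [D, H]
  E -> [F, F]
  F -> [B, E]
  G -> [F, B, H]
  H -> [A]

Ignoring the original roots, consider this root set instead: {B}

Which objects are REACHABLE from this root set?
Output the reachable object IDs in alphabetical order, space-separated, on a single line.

Roots: B
Mark B: refs=F D D, marked=B
Mark F: refs=B E, marked=B F
Mark D: refs=D H, marked=B D F
Mark E: refs=F F, marked=B D E F
Mark H: refs=A, marked=B D E F H
Mark A: refs=B B G, marked=A B D E F H
Mark G: refs=F B H, marked=A B D E F G H
Unmarked (collected): C

Answer: A B D E F G H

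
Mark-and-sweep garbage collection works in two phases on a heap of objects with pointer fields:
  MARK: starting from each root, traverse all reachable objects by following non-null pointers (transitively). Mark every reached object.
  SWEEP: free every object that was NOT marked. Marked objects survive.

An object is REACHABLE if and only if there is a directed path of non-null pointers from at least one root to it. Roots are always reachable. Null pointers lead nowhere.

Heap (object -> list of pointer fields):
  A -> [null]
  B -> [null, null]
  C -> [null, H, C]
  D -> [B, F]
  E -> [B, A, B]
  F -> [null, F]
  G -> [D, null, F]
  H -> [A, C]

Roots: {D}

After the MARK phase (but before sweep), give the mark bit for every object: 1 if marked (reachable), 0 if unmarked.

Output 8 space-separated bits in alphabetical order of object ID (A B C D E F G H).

Answer: 0 1 0 1 0 1 0 0

Derivation:
Roots: D
Mark D: refs=B F, marked=D
Mark B: refs=null null, marked=B D
Mark F: refs=null F, marked=B D F
Unmarked (collected): A C E G H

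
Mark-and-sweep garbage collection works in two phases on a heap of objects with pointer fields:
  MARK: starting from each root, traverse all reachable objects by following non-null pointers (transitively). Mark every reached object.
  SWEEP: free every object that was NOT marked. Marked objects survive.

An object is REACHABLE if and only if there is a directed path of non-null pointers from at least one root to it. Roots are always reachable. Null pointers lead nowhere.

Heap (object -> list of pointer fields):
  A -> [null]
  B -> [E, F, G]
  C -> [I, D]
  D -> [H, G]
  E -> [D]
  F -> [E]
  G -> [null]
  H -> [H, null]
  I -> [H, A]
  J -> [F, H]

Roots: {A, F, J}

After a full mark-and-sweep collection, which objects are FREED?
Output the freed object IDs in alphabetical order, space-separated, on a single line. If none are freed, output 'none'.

Roots: A F J
Mark A: refs=null, marked=A
Mark F: refs=E, marked=A F
Mark J: refs=F H, marked=A F J
Mark E: refs=D, marked=A E F J
Mark H: refs=H null, marked=A E F H J
Mark D: refs=H G, marked=A D E F H J
Mark G: refs=null, marked=A D E F G H J
Unmarked (collected): B C I

Answer: B C I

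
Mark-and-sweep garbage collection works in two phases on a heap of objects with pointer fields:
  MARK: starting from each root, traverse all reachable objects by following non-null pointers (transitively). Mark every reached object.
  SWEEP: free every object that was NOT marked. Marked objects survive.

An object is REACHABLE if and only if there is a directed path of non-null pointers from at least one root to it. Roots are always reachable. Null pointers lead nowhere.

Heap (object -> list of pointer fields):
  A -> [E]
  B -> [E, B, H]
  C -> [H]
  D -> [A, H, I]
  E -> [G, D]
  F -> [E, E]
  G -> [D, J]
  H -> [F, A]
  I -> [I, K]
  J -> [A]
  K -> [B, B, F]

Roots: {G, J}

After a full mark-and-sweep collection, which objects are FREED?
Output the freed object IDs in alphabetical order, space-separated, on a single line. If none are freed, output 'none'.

Roots: G J
Mark G: refs=D J, marked=G
Mark J: refs=A, marked=G J
Mark D: refs=A H I, marked=D G J
Mark A: refs=E, marked=A D G J
Mark H: refs=F A, marked=A D G H J
Mark I: refs=I K, marked=A D G H I J
Mark E: refs=G D, marked=A D E G H I J
Mark F: refs=E E, marked=A D E F G H I J
Mark K: refs=B B F, marked=A D E F G H I J K
Mark B: refs=E B H, marked=A B D E F G H I J K
Unmarked (collected): C

Answer: C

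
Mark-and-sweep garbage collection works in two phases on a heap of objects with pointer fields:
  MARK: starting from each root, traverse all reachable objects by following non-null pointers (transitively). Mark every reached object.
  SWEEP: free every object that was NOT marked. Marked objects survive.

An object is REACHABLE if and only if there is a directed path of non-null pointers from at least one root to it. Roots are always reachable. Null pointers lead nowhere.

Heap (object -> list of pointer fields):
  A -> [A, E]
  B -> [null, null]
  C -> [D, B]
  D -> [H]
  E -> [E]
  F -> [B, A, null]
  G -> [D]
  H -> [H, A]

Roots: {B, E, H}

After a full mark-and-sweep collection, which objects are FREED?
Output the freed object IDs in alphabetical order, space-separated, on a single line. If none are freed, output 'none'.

Answer: C D F G

Derivation:
Roots: B E H
Mark B: refs=null null, marked=B
Mark E: refs=E, marked=B E
Mark H: refs=H A, marked=B E H
Mark A: refs=A E, marked=A B E H
Unmarked (collected): C D F G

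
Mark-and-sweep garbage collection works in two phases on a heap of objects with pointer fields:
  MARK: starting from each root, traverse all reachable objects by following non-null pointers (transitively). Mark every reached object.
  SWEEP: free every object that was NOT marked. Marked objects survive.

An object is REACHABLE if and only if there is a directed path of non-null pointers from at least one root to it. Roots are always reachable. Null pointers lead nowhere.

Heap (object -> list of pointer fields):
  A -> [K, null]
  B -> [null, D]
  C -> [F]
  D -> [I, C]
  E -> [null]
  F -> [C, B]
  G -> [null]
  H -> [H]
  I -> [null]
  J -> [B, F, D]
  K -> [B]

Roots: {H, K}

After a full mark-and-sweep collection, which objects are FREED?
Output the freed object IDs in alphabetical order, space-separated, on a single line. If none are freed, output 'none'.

Answer: A E G J

Derivation:
Roots: H K
Mark H: refs=H, marked=H
Mark K: refs=B, marked=H K
Mark B: refs=null D, marked=B H K
Mark D: refs=I C, marked=B D H K
Mark I: refs=null, marked=B D H I K
Mark C: refs=F, marked=B C D H I K
Mark F: refs=C B, marked=B C D F H I K
Unmarked (collected): A E G J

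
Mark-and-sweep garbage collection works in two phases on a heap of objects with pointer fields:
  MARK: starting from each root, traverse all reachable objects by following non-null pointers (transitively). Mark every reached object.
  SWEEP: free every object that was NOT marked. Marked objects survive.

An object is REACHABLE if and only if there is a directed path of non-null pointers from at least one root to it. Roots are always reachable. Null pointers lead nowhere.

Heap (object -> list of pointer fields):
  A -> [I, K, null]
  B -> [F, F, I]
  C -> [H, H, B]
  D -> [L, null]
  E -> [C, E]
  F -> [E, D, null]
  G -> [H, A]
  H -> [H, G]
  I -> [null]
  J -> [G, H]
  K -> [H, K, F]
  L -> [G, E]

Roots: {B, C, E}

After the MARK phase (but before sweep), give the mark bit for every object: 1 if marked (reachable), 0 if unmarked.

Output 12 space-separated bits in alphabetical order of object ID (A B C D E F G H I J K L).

Roots: B C E
Mark B: refs=F F I, marked=B
Mark C: refs=H H B, marked=B C
Mark E: refs=C E, marked=B C E
Mark F: refs=E D null, marked=B C E F
Mark I: refs=null, marked=B C E F I
Mark H: refs=H G, marked=B C E F H I
Mark D: refs=L null, marked=B C D E F H I
Mark G: refs=H A, marked=B C D E F G H I
Mark L: refs=G E, marked=B C D E F G H I L
Mark A: refs=I K null, marked=A B C D E F G H I L
Mark K: refs=H K F, marked=A B C D E F G H I K L
Unmarked (collected): J

Answer: 1 1 1 1 1 1 1 1 1 0 1 1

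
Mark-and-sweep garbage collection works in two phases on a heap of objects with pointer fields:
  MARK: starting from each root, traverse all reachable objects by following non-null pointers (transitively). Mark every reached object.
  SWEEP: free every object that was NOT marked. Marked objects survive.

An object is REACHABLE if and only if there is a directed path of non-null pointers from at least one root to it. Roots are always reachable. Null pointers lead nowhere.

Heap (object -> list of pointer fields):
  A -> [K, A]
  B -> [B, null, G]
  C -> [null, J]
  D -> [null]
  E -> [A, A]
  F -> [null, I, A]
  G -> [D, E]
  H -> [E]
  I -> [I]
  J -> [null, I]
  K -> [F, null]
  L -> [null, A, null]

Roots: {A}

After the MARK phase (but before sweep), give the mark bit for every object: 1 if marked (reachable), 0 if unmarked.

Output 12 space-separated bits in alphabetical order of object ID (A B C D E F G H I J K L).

Answer: 1 0 0 0 0 1 0 0 1 0 1 0

Derivation:
Roots: A
Mark A: refs=K A, marked=A
Mark K: refs=F null, marked=A K
Mark F: refs=null I A, marked=A F K
Mark I: refs=I, marked=A F I K
Unmarked (collected): B C D E G H J L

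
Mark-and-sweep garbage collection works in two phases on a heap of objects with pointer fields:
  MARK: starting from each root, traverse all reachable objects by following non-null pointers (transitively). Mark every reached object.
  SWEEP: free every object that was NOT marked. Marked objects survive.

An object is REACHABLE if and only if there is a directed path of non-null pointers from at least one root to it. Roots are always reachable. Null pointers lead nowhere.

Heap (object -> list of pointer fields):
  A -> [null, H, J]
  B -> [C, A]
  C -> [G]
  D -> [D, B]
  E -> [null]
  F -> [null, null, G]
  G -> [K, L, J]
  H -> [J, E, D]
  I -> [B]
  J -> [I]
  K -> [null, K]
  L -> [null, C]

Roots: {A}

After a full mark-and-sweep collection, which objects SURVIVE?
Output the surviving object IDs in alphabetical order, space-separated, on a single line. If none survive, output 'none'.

Roots: A
Mark A: refs=null H J, marked=A
Mark H: refs=J E D, marked=A H
Mark J: refs=I, marked=A H J
Mark E: refs=null, marked=A E H J
Mark D: refs=D B, marked=A D E H J
Mark I: refs=B, marked=A D E H I J
Mark B: refs=C A, marked=A B D E H I J
Mark C: refs=G, marked=A B C D E H I J
Mark G: refs=K L J, marked=A B C D E G H I J
Mark K: refs=null K, marked=A B C D E G H I J K
Mark L: refs=null C, marked=A B C D E G H I J K L
Unmarked (collected): F

Answer: A B C D E G H I J K L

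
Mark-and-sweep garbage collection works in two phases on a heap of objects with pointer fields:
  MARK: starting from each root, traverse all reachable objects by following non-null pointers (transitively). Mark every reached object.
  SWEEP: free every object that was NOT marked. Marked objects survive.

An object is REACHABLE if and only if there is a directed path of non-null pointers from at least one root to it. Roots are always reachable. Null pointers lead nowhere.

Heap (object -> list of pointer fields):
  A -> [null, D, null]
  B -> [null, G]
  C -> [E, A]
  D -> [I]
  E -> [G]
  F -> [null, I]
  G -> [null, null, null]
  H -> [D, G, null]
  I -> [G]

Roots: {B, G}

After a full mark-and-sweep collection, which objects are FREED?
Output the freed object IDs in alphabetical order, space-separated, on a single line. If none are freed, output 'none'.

Roots: B G
Mark B: refs=null G, marked=B
Mark G: refs=null null null, marked=B G
Unmarked (collected): A C D E F H I

Answer: A C D E F H I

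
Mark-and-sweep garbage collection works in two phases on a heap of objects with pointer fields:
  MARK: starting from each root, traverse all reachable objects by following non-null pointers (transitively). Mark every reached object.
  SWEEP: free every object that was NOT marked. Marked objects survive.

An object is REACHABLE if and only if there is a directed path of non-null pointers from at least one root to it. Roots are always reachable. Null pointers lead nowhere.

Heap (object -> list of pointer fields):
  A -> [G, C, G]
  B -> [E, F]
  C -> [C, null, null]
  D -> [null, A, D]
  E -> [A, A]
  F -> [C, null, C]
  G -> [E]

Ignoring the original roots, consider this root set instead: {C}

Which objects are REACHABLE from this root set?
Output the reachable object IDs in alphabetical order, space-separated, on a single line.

Answer: C

Derivation:
Roots: C
Mark C: refs=C null null, marked=C
Unmarked (collected): A B D E F G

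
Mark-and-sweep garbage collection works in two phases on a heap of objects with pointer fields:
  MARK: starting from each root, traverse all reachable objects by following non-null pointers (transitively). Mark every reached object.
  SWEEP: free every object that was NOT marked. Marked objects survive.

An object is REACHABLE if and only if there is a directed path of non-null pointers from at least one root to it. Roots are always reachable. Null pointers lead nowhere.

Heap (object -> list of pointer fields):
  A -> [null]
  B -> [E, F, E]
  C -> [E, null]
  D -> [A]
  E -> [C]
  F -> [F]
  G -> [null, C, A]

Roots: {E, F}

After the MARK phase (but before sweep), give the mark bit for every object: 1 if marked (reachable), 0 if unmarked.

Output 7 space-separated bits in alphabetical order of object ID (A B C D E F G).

Answer: 0 0 1 0 1 1 0

Derivation:
Roots: E F
Mark E: refs=C, marked=E
Mark F: refs=F, marked=E F
Mark C: refs=E null, marked=C E F
Unmarked (collected): A B D G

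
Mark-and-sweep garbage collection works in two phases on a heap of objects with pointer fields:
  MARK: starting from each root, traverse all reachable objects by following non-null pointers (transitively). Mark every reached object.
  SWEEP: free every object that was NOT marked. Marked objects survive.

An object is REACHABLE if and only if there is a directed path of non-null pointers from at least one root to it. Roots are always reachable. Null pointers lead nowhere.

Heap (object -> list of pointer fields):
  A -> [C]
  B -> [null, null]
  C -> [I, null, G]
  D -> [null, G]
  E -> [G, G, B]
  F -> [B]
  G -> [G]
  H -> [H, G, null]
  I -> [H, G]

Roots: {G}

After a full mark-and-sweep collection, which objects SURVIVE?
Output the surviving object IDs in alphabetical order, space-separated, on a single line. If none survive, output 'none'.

Answer: G

Derivation:
Roots: G
Mark G: refs=G, marked=G
Unmarked (collected): A B C D E F H I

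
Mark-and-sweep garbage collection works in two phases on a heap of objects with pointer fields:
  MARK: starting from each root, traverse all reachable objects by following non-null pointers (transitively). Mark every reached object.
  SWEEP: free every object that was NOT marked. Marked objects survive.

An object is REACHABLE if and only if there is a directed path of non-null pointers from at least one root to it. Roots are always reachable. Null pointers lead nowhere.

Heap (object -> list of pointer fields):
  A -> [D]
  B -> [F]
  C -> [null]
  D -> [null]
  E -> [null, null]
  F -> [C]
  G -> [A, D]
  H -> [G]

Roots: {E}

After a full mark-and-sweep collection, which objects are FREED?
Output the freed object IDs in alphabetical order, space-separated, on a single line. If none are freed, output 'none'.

Answer: A B C D F G H

Derivation:
Roots: E
Mark E: refs=null null, marked=E
Unmarked (collected): A B C D F G H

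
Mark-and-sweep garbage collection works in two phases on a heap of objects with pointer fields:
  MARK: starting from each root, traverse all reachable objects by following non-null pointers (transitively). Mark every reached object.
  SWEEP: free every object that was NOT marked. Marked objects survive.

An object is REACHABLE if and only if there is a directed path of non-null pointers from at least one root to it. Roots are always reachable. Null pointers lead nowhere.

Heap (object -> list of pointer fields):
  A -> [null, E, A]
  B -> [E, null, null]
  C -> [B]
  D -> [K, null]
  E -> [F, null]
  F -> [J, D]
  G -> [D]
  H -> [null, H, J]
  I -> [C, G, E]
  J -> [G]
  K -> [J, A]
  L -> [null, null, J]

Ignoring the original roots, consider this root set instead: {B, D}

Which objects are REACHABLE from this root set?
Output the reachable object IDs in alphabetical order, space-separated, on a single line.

Answer: A B D E F G J K

Derivation:
Roots: B D
Mark B: refs=E null null, marked=B
Mark D: refs=K null, marked=B D
Mark E: refs=F null, marked=B D E
Mark K: refs=J A, marked=B D E K
Mark F: refs=J D, marked=B D E F K
Mark J: refs=G, marked=B D E F J K
Mark A: refs=null E A, marked=A B D E F J K
Mark G: refs=D, marked=A B D E F G J K
Unmarked (collected): C H I L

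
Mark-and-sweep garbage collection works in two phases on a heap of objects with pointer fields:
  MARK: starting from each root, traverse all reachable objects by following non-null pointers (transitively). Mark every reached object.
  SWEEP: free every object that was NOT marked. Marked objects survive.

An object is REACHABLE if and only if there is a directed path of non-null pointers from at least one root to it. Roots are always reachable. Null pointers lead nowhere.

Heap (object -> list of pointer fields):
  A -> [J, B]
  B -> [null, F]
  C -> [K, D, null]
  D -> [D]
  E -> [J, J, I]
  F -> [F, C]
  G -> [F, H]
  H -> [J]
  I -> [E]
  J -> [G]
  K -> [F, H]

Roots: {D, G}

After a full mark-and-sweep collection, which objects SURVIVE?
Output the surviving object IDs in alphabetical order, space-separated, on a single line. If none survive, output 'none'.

Roots: D G
Mark D: refs=D, marked=D
Mark G: refs=F H, marked=D G
Mark F: refs=F C, marked=D F G
Mark H: refs=J, marked=D F G H
Mark C: refs=K D null, marked=C D F G H
Mark J: refs=G, marked=C D F G H J
Mark K: refs=F H, marked=C D F G H J K
Unmarked (collected): A B E I

Answer: C D F G H J K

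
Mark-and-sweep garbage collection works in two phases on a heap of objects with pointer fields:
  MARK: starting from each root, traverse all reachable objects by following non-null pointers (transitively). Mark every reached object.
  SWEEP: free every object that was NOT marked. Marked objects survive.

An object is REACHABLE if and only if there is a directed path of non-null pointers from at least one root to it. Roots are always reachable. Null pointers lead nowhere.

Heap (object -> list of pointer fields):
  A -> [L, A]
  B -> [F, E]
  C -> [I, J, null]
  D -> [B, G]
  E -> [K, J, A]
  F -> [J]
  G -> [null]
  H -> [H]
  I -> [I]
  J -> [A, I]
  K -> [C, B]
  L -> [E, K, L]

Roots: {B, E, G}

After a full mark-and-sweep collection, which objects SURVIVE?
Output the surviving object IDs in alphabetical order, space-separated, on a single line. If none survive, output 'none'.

Roots: B E G
Mark B: refs=F E, marked=B
Mark E: refs=K J A, marked=B E
Mark G: refs=null, marked=B E G
Mark F: refs=J, marked=B E F G
Mark K: refs=C B, marked=B E F G K
Mark J: refs=A I, marked=B E F G J K
Mark A: refs=L A, marked=A B E F G J K
Mark C: refs=I J null, marked=A B C E F G J K
Mark I: refs=I, marked=A B C E F G I J K
Mark L: refs=E K L, marked=A B C E F G I J K L
Unmarked (collected): D H

Answer: A B C E F G I J K L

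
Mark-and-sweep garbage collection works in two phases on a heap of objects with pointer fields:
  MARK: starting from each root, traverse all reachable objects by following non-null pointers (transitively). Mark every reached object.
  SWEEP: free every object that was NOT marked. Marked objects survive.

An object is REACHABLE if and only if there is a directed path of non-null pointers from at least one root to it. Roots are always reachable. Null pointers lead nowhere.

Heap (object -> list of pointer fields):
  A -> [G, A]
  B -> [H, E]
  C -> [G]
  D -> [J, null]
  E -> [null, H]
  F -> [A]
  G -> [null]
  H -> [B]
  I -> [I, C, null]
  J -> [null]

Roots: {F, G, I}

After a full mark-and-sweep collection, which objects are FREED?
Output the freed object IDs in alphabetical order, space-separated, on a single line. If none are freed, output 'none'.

Roots: F G I
Mark F: refs=A, marked=F
Mark G: refs=null, marked=F G
Mark I: refs=I C null, marked=F G I
Mark A: refs=G A, marked=A F G I
Mark C: refs=G, marked=A C F G I
Unmarked (collected): B D E H J

Answer: B D E H J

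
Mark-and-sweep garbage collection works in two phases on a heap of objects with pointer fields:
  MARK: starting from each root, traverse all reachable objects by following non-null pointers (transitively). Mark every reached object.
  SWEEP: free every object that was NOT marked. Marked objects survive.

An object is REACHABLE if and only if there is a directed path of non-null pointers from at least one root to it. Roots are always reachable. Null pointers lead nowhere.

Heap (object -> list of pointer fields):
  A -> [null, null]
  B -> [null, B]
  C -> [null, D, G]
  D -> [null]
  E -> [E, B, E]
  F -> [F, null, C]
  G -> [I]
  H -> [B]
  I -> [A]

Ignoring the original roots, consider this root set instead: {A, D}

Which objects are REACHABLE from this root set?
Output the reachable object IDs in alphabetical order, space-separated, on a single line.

Answer: A D

Derivation:
Roots: A D
Mark A: refs=null null, marked=A
Mark D: refs=null, marked=A D
Unmarked (collected): B C E F G H I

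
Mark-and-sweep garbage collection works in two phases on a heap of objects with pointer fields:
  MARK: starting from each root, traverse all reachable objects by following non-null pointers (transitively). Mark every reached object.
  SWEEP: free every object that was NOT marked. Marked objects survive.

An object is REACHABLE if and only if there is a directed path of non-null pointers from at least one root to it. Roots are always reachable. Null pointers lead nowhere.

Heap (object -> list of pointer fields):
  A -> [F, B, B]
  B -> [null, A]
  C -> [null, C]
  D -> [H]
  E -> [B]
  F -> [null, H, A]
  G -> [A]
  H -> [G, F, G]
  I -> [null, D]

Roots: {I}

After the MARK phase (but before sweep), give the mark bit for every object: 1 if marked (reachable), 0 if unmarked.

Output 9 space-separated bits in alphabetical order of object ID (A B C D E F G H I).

Answer: 1 1 0 1 0 1 1 1 1

Derivation:
Roots: I
Mark I: refs=null D, marked=I
Mark D: refs=H, marked=D I
Mark H: refs=G F G, marked=D H I
Mark G: refs=A, marked=D G H I
Mark F: refs=null H A, marked=D F G H I
Mark A: refs=F B B, marked=A D F G H I
Mark B: refs=null A, marked=A B D F G H I
Unmarked (collected): C E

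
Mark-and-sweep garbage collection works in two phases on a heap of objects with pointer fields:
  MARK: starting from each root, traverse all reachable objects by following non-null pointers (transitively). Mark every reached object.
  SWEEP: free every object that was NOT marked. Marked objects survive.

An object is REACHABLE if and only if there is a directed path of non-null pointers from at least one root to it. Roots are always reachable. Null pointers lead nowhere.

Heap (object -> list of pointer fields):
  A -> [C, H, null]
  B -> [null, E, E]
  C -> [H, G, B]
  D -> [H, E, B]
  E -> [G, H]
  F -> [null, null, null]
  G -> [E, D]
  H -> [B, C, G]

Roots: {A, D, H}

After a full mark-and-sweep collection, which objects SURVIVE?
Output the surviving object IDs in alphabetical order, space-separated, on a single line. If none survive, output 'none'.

Roots: A D H
Mark A: refs=C H null, marked=A
Mark D: refs=H E B, marked=A D
Mark H: refs=B C G, marked=A D H
Mark C: refs=H G B, marked=A C D H
Mark E: refs=G H, marked=A C D E H
Mark B: refs=null E E, marked=A B C D E H
Mark G: refs=E D, marked=A B C D E G H
Unmarked (collected): F

Answer: A B C D E G H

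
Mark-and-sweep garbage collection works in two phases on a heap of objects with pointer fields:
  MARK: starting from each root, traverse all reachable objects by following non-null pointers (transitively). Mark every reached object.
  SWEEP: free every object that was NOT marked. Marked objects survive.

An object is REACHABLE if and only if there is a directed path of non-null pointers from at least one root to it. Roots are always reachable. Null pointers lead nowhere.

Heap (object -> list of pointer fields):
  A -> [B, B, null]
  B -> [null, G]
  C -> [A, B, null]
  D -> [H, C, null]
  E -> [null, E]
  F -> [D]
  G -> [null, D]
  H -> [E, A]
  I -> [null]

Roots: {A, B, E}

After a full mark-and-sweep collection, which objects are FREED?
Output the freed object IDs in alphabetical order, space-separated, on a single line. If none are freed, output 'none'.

Answer: F I

Derivation:
Roots: A B E
Mark A: refs=B B null, marked=A
Mark B: refs=null G, marked=A B
Mark E: refs=null E, marked=A B E
Mark G: refs=null D, marked=A B E G
Mark D: refs=H C null, marked=A B D E G
Mark H: refs=E A, marked=A B D E G H
Mark C: refs=A B null, marked=A B C D E G H
Unmarked (collected): F I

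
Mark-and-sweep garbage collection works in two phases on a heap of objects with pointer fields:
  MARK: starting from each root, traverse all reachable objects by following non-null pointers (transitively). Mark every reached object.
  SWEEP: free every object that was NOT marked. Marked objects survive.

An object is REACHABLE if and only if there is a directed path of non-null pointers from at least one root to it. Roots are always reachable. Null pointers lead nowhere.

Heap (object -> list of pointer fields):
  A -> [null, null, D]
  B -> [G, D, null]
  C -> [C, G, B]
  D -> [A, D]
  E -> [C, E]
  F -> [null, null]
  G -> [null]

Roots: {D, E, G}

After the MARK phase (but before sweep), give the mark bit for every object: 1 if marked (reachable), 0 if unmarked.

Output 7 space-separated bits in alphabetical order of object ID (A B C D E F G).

Roots: D E G
Mark D: refs=A D, marked=D
Mark E: refs=C E, marked=D E
Mark G: refs=null, marked=D E G
Mark A: refs=null null D, marked=A D E G
Mark C: refs=C G B, marked=A C D E G
Mark B: refs=G D null, marked=A B C D E G
Unmarked (collected): F

Answer: 1 1 1 1 1 0 1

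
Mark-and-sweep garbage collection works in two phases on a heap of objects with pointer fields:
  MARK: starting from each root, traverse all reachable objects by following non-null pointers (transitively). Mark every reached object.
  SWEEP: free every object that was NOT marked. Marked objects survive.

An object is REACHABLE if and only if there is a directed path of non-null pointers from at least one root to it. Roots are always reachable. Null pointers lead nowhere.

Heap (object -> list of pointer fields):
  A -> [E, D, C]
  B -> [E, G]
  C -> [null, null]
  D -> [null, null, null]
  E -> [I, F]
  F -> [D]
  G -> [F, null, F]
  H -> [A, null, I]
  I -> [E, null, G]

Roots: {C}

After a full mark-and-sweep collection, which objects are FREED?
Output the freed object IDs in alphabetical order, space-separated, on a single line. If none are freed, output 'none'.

Answer: A B D E F G H I

Derivation:
Roots: C
Mark C: refs=null null, marked=C
Unmarked (collected): A B D E F G H I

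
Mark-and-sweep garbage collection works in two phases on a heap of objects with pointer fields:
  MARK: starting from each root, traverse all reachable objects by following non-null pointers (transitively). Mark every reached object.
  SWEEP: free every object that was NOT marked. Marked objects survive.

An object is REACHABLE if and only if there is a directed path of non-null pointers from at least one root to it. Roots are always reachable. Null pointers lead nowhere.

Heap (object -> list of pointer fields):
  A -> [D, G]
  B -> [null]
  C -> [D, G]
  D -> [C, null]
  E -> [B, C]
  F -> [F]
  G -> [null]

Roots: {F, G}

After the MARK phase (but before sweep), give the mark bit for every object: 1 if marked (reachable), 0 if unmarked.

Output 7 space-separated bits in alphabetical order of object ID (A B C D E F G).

Roots: F G
Mark F: refs=F, marked=F
Mark G: refs=null, marked=F G
Unmarked (collected): A B C D E

Answer: 0 0 0 0 0 1 1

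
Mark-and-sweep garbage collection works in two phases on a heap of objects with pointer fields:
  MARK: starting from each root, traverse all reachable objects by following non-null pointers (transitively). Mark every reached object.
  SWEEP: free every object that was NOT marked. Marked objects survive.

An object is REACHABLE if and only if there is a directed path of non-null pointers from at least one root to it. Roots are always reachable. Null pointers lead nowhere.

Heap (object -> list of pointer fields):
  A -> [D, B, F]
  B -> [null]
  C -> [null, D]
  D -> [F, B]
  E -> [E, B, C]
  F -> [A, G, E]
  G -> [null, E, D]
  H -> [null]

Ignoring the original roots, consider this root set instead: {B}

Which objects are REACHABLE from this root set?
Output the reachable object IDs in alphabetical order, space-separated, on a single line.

Answer: B

Derivation:
Roots: B
Mark B: refs=null, marked=B
Unmarked (collected): A C D E F G H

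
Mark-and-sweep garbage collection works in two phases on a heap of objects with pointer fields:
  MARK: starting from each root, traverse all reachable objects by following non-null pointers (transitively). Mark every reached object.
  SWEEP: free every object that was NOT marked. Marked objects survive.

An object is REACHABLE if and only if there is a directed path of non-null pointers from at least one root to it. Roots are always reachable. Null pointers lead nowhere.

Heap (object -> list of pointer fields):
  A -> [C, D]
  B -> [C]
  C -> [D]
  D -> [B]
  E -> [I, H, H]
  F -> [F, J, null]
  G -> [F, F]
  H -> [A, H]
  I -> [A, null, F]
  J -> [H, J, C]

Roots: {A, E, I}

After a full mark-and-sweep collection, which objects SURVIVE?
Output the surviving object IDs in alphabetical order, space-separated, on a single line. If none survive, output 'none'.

Answer: A B C D E F H I J

Derivation:
Roots: A E I
Mark A: refs=C D, marked=A
Mark E: refs=I H H, marked=A E
Mark I: refs=A null F, marked=A E I
Mark C: refs=D, marked=A C E I
Mark D: refs=B, marked=A C D E I
Mark H: refs=A H, marked=A C D E H I
Mark F: refs=F J null, marked=A C D E F H I
Mark B: refs=C, marked=A B C D E F H I
Mark J: refs=H J C, marked=A B C D E F H I J
Unmarked (collected): G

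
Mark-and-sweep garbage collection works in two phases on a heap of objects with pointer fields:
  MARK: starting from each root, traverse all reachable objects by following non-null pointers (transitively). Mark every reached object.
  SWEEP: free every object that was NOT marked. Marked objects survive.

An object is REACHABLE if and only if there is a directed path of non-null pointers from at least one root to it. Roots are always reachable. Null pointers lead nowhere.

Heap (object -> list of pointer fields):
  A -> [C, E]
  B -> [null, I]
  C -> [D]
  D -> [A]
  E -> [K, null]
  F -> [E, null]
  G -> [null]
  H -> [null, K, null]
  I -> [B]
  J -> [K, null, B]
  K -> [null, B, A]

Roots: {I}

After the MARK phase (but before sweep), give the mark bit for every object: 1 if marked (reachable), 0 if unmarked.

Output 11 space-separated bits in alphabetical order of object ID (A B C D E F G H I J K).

Roots: I
Mark I: refs=B, marked=I
Mark B: refs=null I, marked=B I
Unmarked (collected): A C D E F G H J K

Answer: 0 1 0 0 0 0 0 0 1 0 0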